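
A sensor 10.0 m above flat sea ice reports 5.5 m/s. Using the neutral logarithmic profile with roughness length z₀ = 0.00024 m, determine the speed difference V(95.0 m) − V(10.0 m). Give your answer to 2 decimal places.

1.16 m/s

Log law: V₂ = V₁ · ln(z₂/z₀)/ln(z₁/z₀) = 5.5 × 12.8887/10.6375 = 6.6640 m/s
ΔV = 6.6640 − 5.5 = 1.1640 m/s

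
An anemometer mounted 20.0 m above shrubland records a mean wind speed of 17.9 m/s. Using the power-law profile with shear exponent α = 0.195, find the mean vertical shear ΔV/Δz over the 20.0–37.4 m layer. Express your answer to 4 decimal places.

0.1336 m/s/m

Power law: V₂ = V₁ · (z₂/z₁)^α = 17.9 × (1.8700)^0.195 = 20.2238 m/s
ΔV/Δz = (20.2238 − 17.9)/(37.4 − 20.0) = 2.3238/17.4000 = 0.13355 m/s/m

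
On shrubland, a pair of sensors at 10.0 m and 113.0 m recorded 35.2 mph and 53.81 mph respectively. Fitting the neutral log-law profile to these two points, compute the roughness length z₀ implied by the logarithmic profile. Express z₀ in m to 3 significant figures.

Log law: V(z) ∝ ln(z/z₀). With r = V₁/V₂ = 35.2/53.81 = 0.65415,
r · ln(z₂/z₀) = ln(z₁/z₀) ⇒ ln z₀ = (ln z₁ − r·ln z₂)/(1 − r)
ln z₀ = (2.30259 − 0.65415×4.72739) / 0.34585 = -2.2838
z₀ = exp(-2.2838) = 0.1019 m

z₀ ≈ 0.102 m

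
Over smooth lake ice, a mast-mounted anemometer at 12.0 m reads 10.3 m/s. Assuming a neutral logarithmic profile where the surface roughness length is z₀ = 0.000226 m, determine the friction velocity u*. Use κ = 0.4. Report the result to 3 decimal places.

Log law: V(z) = (u*/κ) · ln(z/z₀) ⇒ u* = κ · V / ln(z/z₀)
u* = 0.4 × 10.3 / ln(12.0/0.000226) = 0.4 × 10.3 / 10.8799
   = 4.1200 / 10.8799 = 0.3787 m/s

u* ≈ 0.379 m/s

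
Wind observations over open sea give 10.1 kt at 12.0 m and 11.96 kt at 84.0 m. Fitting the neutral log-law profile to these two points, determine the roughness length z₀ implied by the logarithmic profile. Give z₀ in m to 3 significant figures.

z₀ ≈ 0.000309 m

Log law: V(z) ∝ ln(z/z₀). With r = V₁/V₂ = 10.1/11.96 = 0.84448,
r · ln(z₂/z₀) = ln(z₁/z₀) ⇒ ln z₀ = (ln z₁ − r·ln z₂)/(1 − r)
ln z₀ = (2.48491 − 0.84448×4.43082) / 0.15552 = -8.0816
z₀ = exp(-8.0816) = 0.0003092 m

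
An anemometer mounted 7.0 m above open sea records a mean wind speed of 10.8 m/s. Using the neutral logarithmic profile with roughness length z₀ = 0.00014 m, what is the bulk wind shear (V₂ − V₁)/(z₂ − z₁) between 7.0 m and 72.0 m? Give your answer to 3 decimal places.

Log law: V₂ = V₁ · ln(z₂/z₀)/ln(z₁/z₀) = 10.8 × 13.1505/10.8198 = 13.1265 m/s
ΔV/Δz = (13.1265 − 10.8)/(72.0 − 7.0) = 2.3265/65.0000 = 0.03579 m/s/m

0.036 m/s/m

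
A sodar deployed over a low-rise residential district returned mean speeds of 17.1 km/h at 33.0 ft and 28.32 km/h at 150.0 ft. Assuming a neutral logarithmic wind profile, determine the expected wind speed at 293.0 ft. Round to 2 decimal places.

Log law: V ∝ ln(z/z₀). From the pair, with r = V₁/V₂ = 0.60381,
ln z₀ = (ln z₁ − r·ln z₂)/(1 − r) = (3.4965 − 0.60381×5.0106)/0.39619 = 1.1889 → z₀ = 3.283 ft
V₃ = V₁ · ln(z₃/z₀)/ln(z₁/z₀) = 17.1 × 4.4913/2.3076 = 33.2814 km/h

33.28 km/h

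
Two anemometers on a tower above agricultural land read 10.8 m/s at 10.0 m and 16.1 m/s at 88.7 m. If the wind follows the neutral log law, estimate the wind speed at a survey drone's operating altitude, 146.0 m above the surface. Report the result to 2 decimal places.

17.31 m/s

Log law: V ∝ ln(z/z₀). From the pair, with r = V₁/V₂ = 0.67081,
ln z₀ = (ln z₁ − r·ln z₂)/(1 − r) = (2.3026 − 0.67081×4.4853)/0.32919 = -2.1451 → z₀ = 0.1171 m
V₃ = V₁ · ln(z₃/z₀)/ln(z₁/z₀) = 10.8 × 7.1287/4.4477 = 17.3101 m/s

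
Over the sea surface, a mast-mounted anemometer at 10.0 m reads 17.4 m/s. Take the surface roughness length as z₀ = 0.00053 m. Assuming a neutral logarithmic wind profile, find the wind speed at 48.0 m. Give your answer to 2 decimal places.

20.17 m/s

Log law: V(z) ∝ ln(z/z₀), so V₂/V₁ = ln(z₂/z₀) / ln(z₁/z₀).
ln(48.0/0.00053) = 11.4138, ln(10.0/0.00053) = 9.8452
V₂ = 17.4 × 11.4138/9.8452 = 17.4 × 1.1593 = 20.1723 m/s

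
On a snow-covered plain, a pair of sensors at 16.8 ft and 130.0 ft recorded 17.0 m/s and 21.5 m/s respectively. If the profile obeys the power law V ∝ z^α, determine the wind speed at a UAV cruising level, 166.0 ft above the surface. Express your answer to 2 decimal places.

First find α: α = ln(V₂/V₁)/ln(z₂/z₁) = ln(21.5/17.0)/ln(130.0/16.8) = 0.23484/2.04616 = 0.1148
Extrapolate from 130.0 ft to 166.0 ft: V₃ = 21.5 × (166.0/130.0)^0.1148 = 21.5 × 1.0285 = 22.1117 m/s

22.11 m/s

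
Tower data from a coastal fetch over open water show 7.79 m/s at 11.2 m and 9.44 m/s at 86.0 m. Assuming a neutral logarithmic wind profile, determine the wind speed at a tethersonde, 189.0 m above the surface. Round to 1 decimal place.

10.1 m/s

Log law: V ∝ ln(z/z₀). From the pair, with r = V₁/V₂ = 0.82521,
ln z₀ = (ln z₁ − r·ln z₂)/(1 − r) = (2.4159 − 0.82521×4.4543)/0.17479 = -7.2080 → z₀ = 0.0007407 m
V₃ = V₁ · ln(z₃/z₀)/ln(z₁/z₀) = 7.79 × 12.4497/9.6239 = 10.0774 m/s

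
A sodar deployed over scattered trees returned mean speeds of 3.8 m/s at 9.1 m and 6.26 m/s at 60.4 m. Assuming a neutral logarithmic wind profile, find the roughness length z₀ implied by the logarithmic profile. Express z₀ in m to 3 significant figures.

Log law: V(z) ∝ ln(z/z₀). With r = V₁/V₂ = 3.8/6.26 = 0.60703,
r · ln(z₂/z₀) = ln(z₁/z₀) ⇒ ln z₀ = (ln z₁ − r·ln z₂)/(1 − r)
ln z₀ = (2.20827 − 0.60703×4.10099) / 0.39297 = -0.7154
z₀ = exp(-0.7154) = 0.4890 m

z₀ ≈ 0.489 m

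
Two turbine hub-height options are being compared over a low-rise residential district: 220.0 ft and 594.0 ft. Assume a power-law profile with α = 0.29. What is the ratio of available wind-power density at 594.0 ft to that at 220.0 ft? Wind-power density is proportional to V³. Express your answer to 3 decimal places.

Speed ratio: V_B/V_A = (z_B/z_A)^α = (594.0/220.0)^0.29 = (2.7000)^0.29 = 1.33381
Power-density ratio: P_B/P_A = (V_B/V_A)³ = (1.33381)³ = 2.37294

2.373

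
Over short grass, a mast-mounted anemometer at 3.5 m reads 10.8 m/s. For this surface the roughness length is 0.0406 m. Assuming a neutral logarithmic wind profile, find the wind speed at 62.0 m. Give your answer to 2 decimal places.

17.77 m/s

Log law: V(z) ∝ ln(z/z₀), so V₂/V₁ = ln(z₂/z₀) / ln(z₁/z₀).
ln(62.0/0.0406) = 7.3311, ln(3.5/0.0406) = 4.4568
V₂ = 10.8 × 7.3311/4.4568 = 10.8 × 1.6449 = 17.7654 m/s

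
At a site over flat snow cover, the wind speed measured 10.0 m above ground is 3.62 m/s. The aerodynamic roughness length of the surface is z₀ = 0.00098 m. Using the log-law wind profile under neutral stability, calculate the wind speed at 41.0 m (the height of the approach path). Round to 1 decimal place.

4.2 m/s

Log law: V(z) ∝ ln(z/z₀), so V₂/V₁ = ln(z₂/z₀) / ln(z₁/z₀).
ln(41.0/0.00098) = 10.6415, ln(10.0/0.00098) = 9.2305
V₂ = 3.62 × 10.6415/9.2305 = 3.62 × 1.1529 = 4.1734 m/s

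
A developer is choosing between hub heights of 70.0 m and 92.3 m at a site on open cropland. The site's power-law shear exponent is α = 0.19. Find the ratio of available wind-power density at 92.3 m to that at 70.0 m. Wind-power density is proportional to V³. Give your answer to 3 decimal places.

1.171

Speed ratio: V_B/V_A = (z_B/z_A)^α = (92.3/70.0)^0.19 = (1.3186)^0.19 = 1.05395
Power-density ratio: P_B/P_A = (V_B/V_A)³ = (1.05395)³ = 1.17074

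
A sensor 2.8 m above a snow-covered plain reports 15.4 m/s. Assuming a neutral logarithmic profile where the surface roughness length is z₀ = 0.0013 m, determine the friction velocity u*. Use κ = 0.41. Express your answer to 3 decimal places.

u* ≈ 0.823 m/s

Log law: V(z) = (u*/κ) · ln(z/z₀) ⇒ u* = κ · V / ln(z/z₀)
u* = 0.41 × 15.4 / ln(2.8/0.0013) = 0.41 × 15.4 / 7.6750
   = 6.3140 / 7.6750 = 0.8227 m/s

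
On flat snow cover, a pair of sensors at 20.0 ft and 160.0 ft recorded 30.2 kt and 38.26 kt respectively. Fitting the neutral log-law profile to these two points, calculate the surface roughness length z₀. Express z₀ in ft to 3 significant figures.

Log law: V(z) ∝ ln(z/z₀). With r = V₁/V₂ = 30.2/38.26 = 0.78934,
r · ln(z₂/z₀) = ln(z₁/z₀) ⇒ ln z₀ = (ln z₁ − r·ln z₂)/(1 − r)
ln z₀ = (2.99573 − 0.78934×5.07517) / 0.21066 = -4.7957
z₀ = exp(-4.7957) = 0.008265 ft

z₀ ≈ 0.00827 ft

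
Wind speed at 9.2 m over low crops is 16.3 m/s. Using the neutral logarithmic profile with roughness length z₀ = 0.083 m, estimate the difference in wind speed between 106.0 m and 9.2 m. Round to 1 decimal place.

8.5 m/s

Log law: V₂ = V₁ · ln(z₂/z₀)/ln(z₁/z₀) = 16.3 × 7.1524/4.7081 = 24.7622 m/s
ΔV = 24.7622 − 16.3 = 8.4622 m/s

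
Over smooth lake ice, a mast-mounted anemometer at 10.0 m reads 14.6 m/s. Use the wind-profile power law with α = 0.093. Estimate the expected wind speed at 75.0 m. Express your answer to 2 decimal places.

17.61 m/s

Power-law profile: V₂ = V₁ · (z₂/z₁)^α
V₂ = 14.6 × (75.0/10.0)^0.093 = 14.6 × (7.5000)^0.093
    = 14.6 × 1.2061 = 17.6090 m/s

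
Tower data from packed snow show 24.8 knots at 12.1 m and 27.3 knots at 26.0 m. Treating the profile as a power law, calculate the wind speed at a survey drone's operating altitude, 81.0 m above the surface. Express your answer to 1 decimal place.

First find α: α = ln(V₂/V₁)/ln(z₂/z₁) = ln(27.3/24.8)/ln(26.0/12.1) = 0.09604/0.76489 = 0.1256
Extrapolate from 26.0 m to 81.0 m: V₃ = 27.3 × (81.0/26.0)^0.1256 = 27.3 × 1.1534 = 31.4869 knots

31.5 knots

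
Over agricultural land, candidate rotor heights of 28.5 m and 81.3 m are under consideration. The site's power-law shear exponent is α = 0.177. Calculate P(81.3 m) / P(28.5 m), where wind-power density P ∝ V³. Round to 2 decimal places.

Speed ratio: V_B/V_A = (z_B/z_A)^α = (81.3/28.5)^0.177 = (2.8526)^0.177 = 1.20387
Power-density ratio: P_B/P_A = (V_B/V_A)³ = (1.20387)³ = 1.74476

1.74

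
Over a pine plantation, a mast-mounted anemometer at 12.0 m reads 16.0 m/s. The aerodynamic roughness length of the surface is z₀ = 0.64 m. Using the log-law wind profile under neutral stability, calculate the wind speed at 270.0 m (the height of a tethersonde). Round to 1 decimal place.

33.0 m/s

Log law: V(z) ∝ ln(z/z₀), so V₂/V₁ = ln(z₂/z₀) / ln(z₁/z₀).
ln(270.0/0.64) = 6.0447, ln(12.0/0.64) = 2.9312
V₂ = 16.0 × 6.0447/2.9312 = 16.0 × 2.0622 = 32.9952 m/s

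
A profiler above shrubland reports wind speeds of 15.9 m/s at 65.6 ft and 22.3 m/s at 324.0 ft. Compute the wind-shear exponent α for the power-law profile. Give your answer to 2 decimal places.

Power law: V₂/V₁ = (z₂/z₁)^α ⇒ α = ln(V₂/V₁) / ln(z₂/z₁)
α = ln(22.3/15.9) / ln(324.0/65.6) = ln(1.4025) / ln(4.9390)
  = 0.33827 / 1.59717 = 0.21179

α ≈ 0.21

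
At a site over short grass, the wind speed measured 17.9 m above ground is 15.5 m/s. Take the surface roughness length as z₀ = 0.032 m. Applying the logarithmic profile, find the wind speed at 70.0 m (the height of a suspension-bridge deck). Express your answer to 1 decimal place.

18.8 m/s

Log law: V(z) ∝ ln(z/z₀), so V₂/V₁ = ln(z₂/z₀) / ln(z₁/z₀).
ln(70.0/0.032) = 7.6905, ln(17.9/0.032) = 6.3268
V₂ = 15.5 × 7.6905/6.3268 = 15.5 × 1.2155 = 18.8409 m/s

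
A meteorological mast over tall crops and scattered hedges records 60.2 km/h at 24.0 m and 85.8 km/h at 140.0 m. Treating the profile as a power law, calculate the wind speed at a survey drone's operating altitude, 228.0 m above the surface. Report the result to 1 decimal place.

94.6 km/h

First find α: α = ln(V₂/V₁)/ln(z₂/z₁) = ln(85.8/60.2)/ln(140.0/24.0) = 0.35435/1.76359 = 0.2009
Extrapolate from 140.0 m to 228.0 m: V₃ = 85.8 × (228.0/140.0)^0.2009 = 85.8 × 1.1030 = 94.6334 km/h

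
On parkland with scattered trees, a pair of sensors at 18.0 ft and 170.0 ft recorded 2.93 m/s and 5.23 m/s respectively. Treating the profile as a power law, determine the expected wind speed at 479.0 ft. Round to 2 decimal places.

First find α: α = ln(V₂/V₁)/ln(z₂/z₁) = ln(5.23/2.93)/ln(170.0/18.0) = 0.57941/2.24543 = 0.2580
Extrapolate from 170.0 ft to 479.0 ft: V₃ = 5.23 × (479.0/170.0)^0.2580 = 5.23 × 1.3064 = 6.8327 m/s

6.83 m/s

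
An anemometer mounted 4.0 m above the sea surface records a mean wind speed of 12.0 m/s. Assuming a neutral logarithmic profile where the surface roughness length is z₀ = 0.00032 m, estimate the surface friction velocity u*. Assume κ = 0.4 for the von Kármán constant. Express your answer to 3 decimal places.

Log law: V(z) = (u*/κ) · ln(z/z₀) ⇒ u* = κ · V / ln(z/z₀)
u* = 0.4 × 12.0 / ln(4.0/0.00032) = 0.4 × 12.0 / 9.4335
   = 4.8000 / 9.4335 = 0.5088 m/s

u* ≈ 0.509 m/s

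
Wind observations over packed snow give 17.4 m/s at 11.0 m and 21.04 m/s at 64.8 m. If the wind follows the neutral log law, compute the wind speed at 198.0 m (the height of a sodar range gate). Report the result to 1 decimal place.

23.3 m/s

Log law: V ∝ ln(z/z₀). From the pair, with r = V₁/V₂ = 0.82700,
ln z₀ = (ln z₁ − r·ln z₂)/(1 − r) = (2.3979 − 0.82700×4.1713)/0.17300 = -6.0794 → z₀ = 0.002290 m
V₃ = V₁ · ln(z₃/z₀)/ln(z₁/z₀) = 17.4 × 11.3677/8.4773 = 23.3326 m/s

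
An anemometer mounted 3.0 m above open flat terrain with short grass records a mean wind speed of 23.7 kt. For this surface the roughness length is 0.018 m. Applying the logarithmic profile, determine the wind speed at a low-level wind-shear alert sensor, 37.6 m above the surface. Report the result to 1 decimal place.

Log law: V(z) ∝ ln(z/z₀), so V₂/V₁ = ln(z₂/z₀) / ln(z₁/z₀).
ln(37.6/0.018) = 7.6444, ln(3.0/0.018) = 5.1160
V₂ = 23.7 × 7.6444/5.1160 = 23.7 × 1.4942 = 35.4128 kt

35.4 kt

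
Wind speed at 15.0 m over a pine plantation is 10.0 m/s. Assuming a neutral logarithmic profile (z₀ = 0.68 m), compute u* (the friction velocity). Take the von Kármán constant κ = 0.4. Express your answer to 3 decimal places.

Log law: V(z) = (u*/κ) · ln(z/z₀) ⇒ u* = κ · V / ln(z/z₀)
u* = 0.4 × 10.0 / ln(15.0/0.68) = 0.4 × 10.0 / 3.0937
   = 4.0000 / 3.0937 = 1.2929 m/s

u* ≈ 1.293 m/s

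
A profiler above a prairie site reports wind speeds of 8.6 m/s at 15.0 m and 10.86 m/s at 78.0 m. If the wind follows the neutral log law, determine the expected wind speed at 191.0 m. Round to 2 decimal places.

12.09 m/s

Log law: V ∝ ln(z/z₀). From the pair, with r = V₁/V₂ = 0.79190,
ln z₀ = (ln z₁ − r·ln z₂)/(1 − r) = (2.7081 − 0.79190×4.3567)/0.20810 = -3.5656 → z₀ = 0.02828 m
V₃ = V₁ · ln(z₃/z₀)/ln(z₁/z₀) = 8.6 × 8.8179/6.2737 = 12.0877 m/s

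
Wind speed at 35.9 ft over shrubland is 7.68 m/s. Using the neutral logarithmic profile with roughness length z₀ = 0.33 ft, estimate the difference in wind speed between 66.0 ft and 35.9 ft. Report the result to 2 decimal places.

1.00 m/s

Log law: V₂ = V₁ · ln(z₂/z₀)/ln(z₁/z₀) = 7.68 × 5.2983/4.6894 = 8.6772 m/s
ΔV = 8.6772 − 7.68 = 0.9972 m/s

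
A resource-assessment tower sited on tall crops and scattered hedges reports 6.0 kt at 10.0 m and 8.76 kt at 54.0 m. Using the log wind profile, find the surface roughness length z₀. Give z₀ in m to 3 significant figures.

Log law: V(z) ∝ ln(z/z₀). With r = V₁/V₂ = 6.0/8.76 = 0.68493,
r · ln(z₂/z₀) = ln(z₁/z₀) ⇒ ln z₀ = (ln z₁ − r·ln z₂)/(1 − r)
ln z₀ = (2.30259 − 0.68493×3.98898) / 0.31507 = -1.3635
z₀ = exp(-1.3635) = 0.2558 m

z₀ ≈ 0.256 m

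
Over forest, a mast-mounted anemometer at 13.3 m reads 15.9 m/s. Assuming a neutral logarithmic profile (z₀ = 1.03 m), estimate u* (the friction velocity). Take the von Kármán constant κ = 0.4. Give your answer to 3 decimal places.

Log law: V(z) = (u*/κ) · ln(z/z₀) ⇒ u* = κ · V / ln(z/z₀)
u* = 0.4 × 15.9 / ln(13.3/1.03) = 0.4 × 15.9 / 2.5582
   = 6.3600 / 2.5582 = 2.4861 m/s

u* ≈ 2.486 m/s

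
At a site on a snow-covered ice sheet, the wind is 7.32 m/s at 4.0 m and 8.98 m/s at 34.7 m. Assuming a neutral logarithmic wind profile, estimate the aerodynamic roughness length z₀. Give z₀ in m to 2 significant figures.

z₀ ≈ 0.00029 m

Log law: V(z) ∝ ln(z/z₀). With r = V₁/V₂ = 7.32/8.98 = 0.81514,
r · ln(z₂/z₀) = ln(z₁/z₀) ⇒ ln z₀ = (ln z₁ − r·ln z₂)/(1 − r)
ln z₀ = (1.38629 − 0.81514×3.54674) / 0.18486 = -8.1405
z₀ = exp(-8.1405) = 0.0002915 m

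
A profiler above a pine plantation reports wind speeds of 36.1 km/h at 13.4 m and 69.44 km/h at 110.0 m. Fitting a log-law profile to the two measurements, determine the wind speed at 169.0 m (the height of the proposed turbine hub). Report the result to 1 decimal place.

76.2 km/h

Log law: V ∝ ln(z/z₀). From the pair, with r = V₁/V₂ = 0.51987,
ln z₀ = (ln z₁ − r·ln z₂)/(1 − r) = (2.5953 − 0.51987×4.7005)/0.48013 = 0.3158 → z₀ = 1.371 m
V₃ = V₁ · ln(z₃/z₀)/ln(z₁/z₀) = 36.1 × 4.8141/2.2795 = 76.2406 km/h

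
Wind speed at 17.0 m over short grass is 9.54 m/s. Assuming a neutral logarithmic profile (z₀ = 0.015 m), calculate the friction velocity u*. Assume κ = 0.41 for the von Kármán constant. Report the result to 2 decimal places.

Log law: V(z) = (u*/κ) · ln(z/z₀) ⇒ u* = κ · V / ln(z/z₀)
u* = 0.41 × 9.54 / ln(17.0/0.015) = 0.41 × 9.54 / 7.0329
   = 3.9114 / 7.0329 = 0.5562 m/s

u* ≈ 0.56 m/s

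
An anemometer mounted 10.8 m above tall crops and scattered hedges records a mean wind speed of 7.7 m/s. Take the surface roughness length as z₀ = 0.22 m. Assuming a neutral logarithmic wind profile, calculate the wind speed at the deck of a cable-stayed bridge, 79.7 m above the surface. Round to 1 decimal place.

Log law: V(z) ∝ ln(z/z₀), so V₂/V₁ = ln(z₂/z₀) / ln(z₁/z₀).
ln(79.7/0.22) = 5.8924, ln(10.8/0.22) = 3.8937
V₂ = 7.7 × 5.8924/3.8937 = 7.7 × 1.5133 = 11.6526 m/s

11.7 m/s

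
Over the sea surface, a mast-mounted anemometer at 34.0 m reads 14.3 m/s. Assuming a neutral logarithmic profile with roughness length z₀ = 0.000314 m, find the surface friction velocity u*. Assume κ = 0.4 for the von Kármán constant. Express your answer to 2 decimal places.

Log law: V(z) = (u*/κ) · ln(z/z₀) ⇒ u* = κ · V / ln(z/z₀)
u* = 0.4 × 14.3 / ln(34.0/0.000314) = 0.4 × 14.3 / 11.5925
   = 5.7200 / 11.5925 = 0.4934 m/s

u* ≈ 0.49 m/s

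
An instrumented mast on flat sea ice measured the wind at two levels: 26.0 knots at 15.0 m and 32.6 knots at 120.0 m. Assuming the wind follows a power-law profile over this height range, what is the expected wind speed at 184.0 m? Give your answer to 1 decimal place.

First find α: α = ln(V₂/V₁)/ln(z₂/z₁) = ln(32.6/26.0)/ln(120.0/15.0) = 0.22622/2.07944 = 0.1088
Extrapolate from 120.0 m to 184.0 m: V₃ = 32.6 × (184.0/120.0)^0.1088 = 32.6 × 1.0476 = 34.1517 knots

34.2 knots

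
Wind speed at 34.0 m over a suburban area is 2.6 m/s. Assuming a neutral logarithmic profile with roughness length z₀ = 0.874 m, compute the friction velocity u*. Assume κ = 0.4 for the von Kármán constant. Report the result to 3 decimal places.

u* ≈ 0.284 m/s

Log law: V(z) = (u*/κ) · ln(z/z₀) ⇒ u* = κ · V / ln(z/z₀)
u* = 0.4 × 2.6 / ln(34.0/0.874) = 0.4 × 2.6 / 3.6610
   = 1.0400 / 3.6610 = 0.2841 m/s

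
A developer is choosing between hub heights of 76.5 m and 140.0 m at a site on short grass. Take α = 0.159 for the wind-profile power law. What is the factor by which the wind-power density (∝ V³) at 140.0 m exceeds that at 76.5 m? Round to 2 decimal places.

Speed ratio: V_B/V_A = (z_B/z_A)^α = (140.0/76.5)^0.159 = (1.8301)^0.159 = 1.10086
Power-density ratio: P_B/P_A = (V_B/V_A)³ = (1.10086)³ = 1.33413

1.33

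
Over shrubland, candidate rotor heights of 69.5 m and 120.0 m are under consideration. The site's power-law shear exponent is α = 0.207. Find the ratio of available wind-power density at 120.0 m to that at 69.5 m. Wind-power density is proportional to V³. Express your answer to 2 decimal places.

Speed ratio: V_B/V_A = (z_B/z_A)^α = (120.0/69.5)^0.207 = (1.7266)^0.207 = 1.11969
Power-density ratio: P_B/P_A = (V_B/V_A)³ = (1.11969)³ = 1.40378

1.40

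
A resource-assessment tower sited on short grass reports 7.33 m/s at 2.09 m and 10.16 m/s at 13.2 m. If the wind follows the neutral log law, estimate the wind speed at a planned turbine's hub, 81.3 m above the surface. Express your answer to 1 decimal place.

Log law: V ∝ ln(z/z₀). From the pair, with r = V₁/V₂ = 0.72146,
ln z₀ = (ln z₁ − r·ln z₂)/(1 − r) = (0.7372 − 0.72146×2.5802)/0.27854 = -4.0365 → z₀ = 0.01766 m
V₃ = V₁ · ln(z₃/z₀)/ln(z₁/z₀) = 7.33 × 8.4347/4.7737 = 12.9514 m/s

13.0 m/s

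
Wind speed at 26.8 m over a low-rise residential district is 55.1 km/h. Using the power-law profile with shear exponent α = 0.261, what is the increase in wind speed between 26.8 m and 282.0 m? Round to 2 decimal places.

46.74 km/h

Power law: V₂ = V₁ · (z₂/z₁)^α = 55.1 × (10.5224)^0.261 = 101.8412 km/h
ΔV = 101.8412 − 55.1 = 46.7412 km/h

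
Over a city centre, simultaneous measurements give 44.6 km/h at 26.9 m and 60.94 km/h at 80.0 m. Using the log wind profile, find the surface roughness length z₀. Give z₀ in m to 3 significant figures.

z₀ ≈ 1.37 m

Log law: V(z) ∝ ln(z/z₀). With r = V₁/V₂ = 44.6/60.94 = 0.73187,
r · ln(z₂/z₀) = ln(z₁/z₀) ⇒ ln z₀ = (ln z₁ − r·ln z₂)/(1 − r)
ln z₀ = (3.29213 − 0.73187×4.38203) / 0.26813 = 0.3172
z₀ = exp(0.3172) = 1.373 m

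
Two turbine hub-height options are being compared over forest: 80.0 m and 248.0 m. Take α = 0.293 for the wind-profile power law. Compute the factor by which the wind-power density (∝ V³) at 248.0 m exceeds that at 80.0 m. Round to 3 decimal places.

Speed ratio: V_B/V_A = (z_B/z_A)^α = (248.0/80.0)^0.293 = (3.1000)^0.293 = 1.39306
Power-density ratio: P_B/P_A = (V_B/V_A)³ = (1.39306)³ = 2.70338

2.703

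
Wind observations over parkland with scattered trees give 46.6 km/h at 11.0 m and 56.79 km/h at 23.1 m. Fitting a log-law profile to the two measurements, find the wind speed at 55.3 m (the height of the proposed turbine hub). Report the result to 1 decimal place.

68.8 km/h

Log law: V ∝ ln(z/z₀). From the pair, with r = V₁/V₂ = 0.82057,
ln z₀ = (ln z₁ − r·ln z₂)/(1 − r) = (2.3979 − 0.82057×3.1398)/0.17943 = -0.9951 → z₀ = 0.3697 m
V₃ = V₁ · ln(z₃/z₀)/ln(z₁/z₀) = 46.6 × 5.0078/3.3930 = 68.7792 km/h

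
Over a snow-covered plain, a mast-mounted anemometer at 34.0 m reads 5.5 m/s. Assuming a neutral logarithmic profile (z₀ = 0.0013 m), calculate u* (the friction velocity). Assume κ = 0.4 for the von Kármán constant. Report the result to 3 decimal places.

Log law: V(z) = (u*/κ) · ln(z/z₀) ⇒ u* = κ · V / ln(z/z₀)
u* = 0.4 × 5.5 / ln(34.0/0.0013) = 0.4 × 5.5 / 10.1718
   = 2.2000 / 10.1718 = 0.2163 m/s

u* ≈ 0.216 m/s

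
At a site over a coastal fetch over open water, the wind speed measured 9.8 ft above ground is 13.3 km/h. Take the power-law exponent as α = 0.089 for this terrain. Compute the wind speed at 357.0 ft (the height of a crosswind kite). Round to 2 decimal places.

Power-law profile: V₂ = V₁ · (z₂/z₁)^α
V₂ = 13.3 × (357.0/9.8)^0.089 = 13.3 × (36.4286)^0.089
    = 13.3 × 1.3771 = 18.3156 km/h

18.32 km/h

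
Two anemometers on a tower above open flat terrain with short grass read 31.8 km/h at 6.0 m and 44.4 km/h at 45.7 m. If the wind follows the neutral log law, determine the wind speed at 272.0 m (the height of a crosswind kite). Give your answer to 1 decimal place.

Log law: V ∝ ln(z/z₀). From the pair, with r = V₁/V₂ = 0.71622,
ln z₀ = (ln z₁ − r·ln z₂)/(1 − r) = (1.7918 − 0.71622×3.8221)/0.28378 = -3.3324 → z₀ = 0.03571 m
V₃ = V₁ · ln(z₃/z₀)/ln(z₁/z₀) = 31.8 × 8.9382/5.1242 = 55.4694 km/h

55.5 km/h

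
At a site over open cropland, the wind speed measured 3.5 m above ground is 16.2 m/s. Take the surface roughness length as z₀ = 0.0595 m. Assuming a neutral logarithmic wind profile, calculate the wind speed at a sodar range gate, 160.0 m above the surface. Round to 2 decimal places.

31.40 m/s

Log law: V(z) ∝ ln(z/z₀), so V₂/V₁ = ln(z₂/z₀) / ln(z₁/z₀).
ln(160.0/0.0595) = 7.8970, ln(3.5/0.0595) = 4.0745
V₂ = 16.2 × 7.8970/4.0745 = 16.2 × 1.9381 = 31.3976 m/s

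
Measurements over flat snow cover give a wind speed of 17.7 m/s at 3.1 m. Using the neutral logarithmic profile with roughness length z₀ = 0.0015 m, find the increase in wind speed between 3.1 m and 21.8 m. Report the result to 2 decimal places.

Log law: V₂ = V₁ · ln(z₂/z₀)/ln(z₁/z₀) = 17.7 × 9.5842/7.6337 = 22.2226 m/s
ΔV = 22.2226 − 17.7 = 4.5226 m/s

4.52 m/s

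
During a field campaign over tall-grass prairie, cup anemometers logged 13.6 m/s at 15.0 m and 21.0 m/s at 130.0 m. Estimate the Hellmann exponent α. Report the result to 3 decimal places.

α ≈ 0.201

Power law: V₂/V₁ = (z₂/z₁)^α ⇒ α = ln(V₂/V₁) / ln(z₂/z₁)
α = ln(21.0/13.6) / ln(130.0/15.0) = ln(1.5441) / ln(8.6667)
  = 0.43445 / 2.15948 = 0.20118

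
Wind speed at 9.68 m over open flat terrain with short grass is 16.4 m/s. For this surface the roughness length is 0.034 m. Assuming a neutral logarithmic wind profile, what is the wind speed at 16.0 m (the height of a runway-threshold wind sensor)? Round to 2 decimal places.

Log law: V(z) ∝ ln(z/z₀), so V₂/V₁ = ln(z₂/z₀) / ln(z₁/z₀).
ln(16.0/0.034) = 6.1540, ln(9.68/0.034) = 5.6515
V₂ = 16.4 × 6.1540/5.6515 = 16.4 × 1.0889 = 17.8583 m/s

17.86 m/s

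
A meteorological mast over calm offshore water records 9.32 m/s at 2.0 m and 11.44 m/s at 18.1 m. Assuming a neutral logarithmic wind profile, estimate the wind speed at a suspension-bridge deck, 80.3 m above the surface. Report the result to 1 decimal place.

12.9 m/s

Log law: V ∝ ln(z/z₀). From the pair, with r = V₁/V₂ = 0.81469,
ln z₀ = (ln z₁ − r·ln z₂)/(1 − r) = (0.6931 − 0.81469×2.8959)/0.18531 = -8.9907 → z₀ = 0.0001246 m
V₃ = V₁ · ln(z₃/z₀)/ln(z₁/z₀) = 9.32 × 13.3765/9.6839 = 12.8739 m/s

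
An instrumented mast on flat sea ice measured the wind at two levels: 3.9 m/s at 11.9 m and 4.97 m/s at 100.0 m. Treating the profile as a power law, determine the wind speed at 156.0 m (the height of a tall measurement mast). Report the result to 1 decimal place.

5.2 m/s

First find α: α = ln(V₂/V₁)/ln(z₂/z₁) = ln(4.97/3.9)/ln(100.0/11.9) = 0.24244/2.12863 = 0.1139
Extrapolate from 100.0 m to 156.0 m: V₃ = 4.97 × (156.0/100.0)^0.1139 = 4.97 × 1.0520 = 5.2282 m/s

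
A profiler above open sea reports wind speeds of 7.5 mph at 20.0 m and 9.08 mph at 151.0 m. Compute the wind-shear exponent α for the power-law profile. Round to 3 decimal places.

α ≈ 0.095

Power law: V₂/V₁ = (z₂/z₁)^α ⇒ α = ln(V₂/V₁) / ln(z₂/z₁)
α = ln(9.08/7.5) / ln(151.0/20.0) = ln(1.2107) / ln(7.5500)
  = 0.19117 / 2.02155 = 0.09457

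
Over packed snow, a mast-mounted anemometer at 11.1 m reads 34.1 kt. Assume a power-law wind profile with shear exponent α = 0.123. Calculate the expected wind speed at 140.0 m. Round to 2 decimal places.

Power-law profile: V₂ = V₁ · (z₂/z₁)^α
V₂ = 34.1 × (140.0/11.1)^0.123 = 34.1 × (12.6126)^0.123
    = 34.1 × 1.3658 = 46.5751 kt

46.58 kt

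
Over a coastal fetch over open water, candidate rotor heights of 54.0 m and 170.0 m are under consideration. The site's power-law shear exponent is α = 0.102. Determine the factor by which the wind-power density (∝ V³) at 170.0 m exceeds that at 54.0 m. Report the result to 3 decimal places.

Speed ratio: V_B/V_A = (z_B/z_A)^α = (170.0/54.0)^0.102 = (3.1481)^0.102 = 1.12409
Power-density ratio: P_B/P_A = (V_B/V_A)³ = (1.12409)³ = 1.42038

1.420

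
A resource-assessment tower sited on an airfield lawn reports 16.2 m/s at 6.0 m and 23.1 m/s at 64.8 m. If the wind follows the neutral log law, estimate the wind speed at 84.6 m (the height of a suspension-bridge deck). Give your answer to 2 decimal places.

Log law: V ∝ ln(z/z₀). From the pair, with r = V₁/V₂ = 0.70130,
ln z₀ = (ln z₁ − r·ln z₂)/(1 − r) = (1.7918 − 0.70130×4.1713)/0.29870 = -3.7950 → z₀ = 0.02248 m
V₃ = V₁ · ln(z₃/z₀)/ln(z₁/z₀) = 16.2 × 8.2329/5.5868 = 23.8731 m/s

23.87 m/s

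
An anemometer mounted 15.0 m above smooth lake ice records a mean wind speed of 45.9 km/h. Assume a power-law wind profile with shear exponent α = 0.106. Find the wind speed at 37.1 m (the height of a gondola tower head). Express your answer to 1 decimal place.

Power-law profile: V₂ = V₁ · (z₂/z₁)^α
V₂ = 45.9 × (37.1/15.0)^0.106 = 45.9 × (2.4733)^0.106
    = 45.9 × 1.1007 = 50.5243 km/h

50.5 km/h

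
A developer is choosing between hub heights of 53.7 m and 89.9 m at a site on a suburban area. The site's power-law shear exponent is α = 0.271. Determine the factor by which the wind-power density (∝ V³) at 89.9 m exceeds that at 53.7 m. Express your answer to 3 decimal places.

1.520

Speed ratio: V_B/V_A = (z_B/z_A)^α = (89.9/53.7)^0.271 = (1.6741)^0.271 = 1.14986
Power-density ratio: P_B/P_A = (V_B/V_A)³ = (1.14986)³ = 1.52033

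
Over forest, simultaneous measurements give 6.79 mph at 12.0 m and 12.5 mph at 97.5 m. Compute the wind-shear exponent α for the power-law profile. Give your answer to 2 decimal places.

α ≈ 0.29

Power law: V₂/V₁ = (z₂/z₁)^α ⇒ α = ln(V₂/V₁) / ln(z₂/z₁)
α = ln(12.5/6.79) / ln(97.5/12.0) = ln(1.8409) / ln(8.1250)
  = 0.61028 / 2.09495 = 0.29131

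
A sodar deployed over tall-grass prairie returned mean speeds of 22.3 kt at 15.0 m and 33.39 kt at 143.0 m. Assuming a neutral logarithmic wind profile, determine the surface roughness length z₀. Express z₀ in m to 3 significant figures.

Log law: V(z) ∝ ln(z/z₀). With r = V₁/V₂ = 22.3/33.39 = 0.66786,
r · ln(z₂/z₀) = ln(z₁/z₀) ⇒ ln z₀ = (ln z₁ − r·ln z₂)/(1 − r)
ln z₀ = (2.70805 − 0.66786×4.96284) / 0.33214 = -1.8259
z₀ = exp(-1.8259) = 0.1611 m

z₀ ≈ 0.161 m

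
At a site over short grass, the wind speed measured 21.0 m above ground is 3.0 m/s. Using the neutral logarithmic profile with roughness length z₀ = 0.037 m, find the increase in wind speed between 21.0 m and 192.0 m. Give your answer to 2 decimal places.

1.05 m/s

Log law: V₂ = V₁ · ln(z₂/z₀)/ln(z₁/z₀) = 3.0 × 8.5543/6.3414 = 4.0469 m/s
ΔV = 4.0469 − 3.0 = 1.0469 m/s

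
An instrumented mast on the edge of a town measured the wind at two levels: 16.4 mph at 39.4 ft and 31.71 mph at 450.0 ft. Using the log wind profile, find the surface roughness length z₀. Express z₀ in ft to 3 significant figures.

z₀ ≈ 2.90 ft

Log law: V(z) ∝ ln(z/z₀). With r = V₁/V₂ = 16.4/31.71 = 0.51719,
r · ln(z₂/z₀) = ln(z₁/z₀) ⇒ ln z₀ = (ln z₁ − r·ln z₂)/(1 − r)
ln z₀ = (3.67377 − 0.51719×6.10925) / 0.48281 = 1.0649
z₀ = exp(1.0649) = 2.901 ft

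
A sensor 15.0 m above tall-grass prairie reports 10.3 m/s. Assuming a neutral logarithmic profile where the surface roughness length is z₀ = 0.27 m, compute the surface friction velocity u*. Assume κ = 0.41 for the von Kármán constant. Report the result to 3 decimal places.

u* ≈ 1.051 m/s

Log law: V(z) = (u*/κ) · ln(z/z₀) ⇒ u* = κ · V / ln(z/z₀)
u* = 0.41 × 10.3 / ln(15.0/0.27) = 0.41 × 10.3 / 4.0174
   = 4.2230 / 4.0174 = 1.0512 m/s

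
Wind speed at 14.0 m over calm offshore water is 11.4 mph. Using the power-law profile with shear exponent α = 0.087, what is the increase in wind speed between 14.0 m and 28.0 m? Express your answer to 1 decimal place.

0.7 mph

Power law: V₂ = V₁ · (z₂/z₁)^α = 11.4 × (2.0000)^0.087 = 12.1086 mph
ΔV = 12.1086 − 11.4 = 0.7086 mph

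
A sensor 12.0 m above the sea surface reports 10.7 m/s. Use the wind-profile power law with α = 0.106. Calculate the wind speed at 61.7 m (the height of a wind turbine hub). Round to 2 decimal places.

12.73 m/s

Power-law profile: V₂ = V₁ · (z₂/z₁)^α
V₂ = 10.7 × (61.7/12.0)^0.106 = 10.7 × (5.1417)^0.106
    = 10.7 × 1.1895 = 12.7280 m/s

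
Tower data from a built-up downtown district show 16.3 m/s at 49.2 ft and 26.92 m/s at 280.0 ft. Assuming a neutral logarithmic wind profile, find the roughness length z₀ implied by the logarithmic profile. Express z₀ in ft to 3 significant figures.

Log law: V(z) ∝ ln(z/z₀). With r = V₁/V₂ = 16.3/26.92 = 0.60550,
r · ln(z₂/z₀) = ln(z₁/z₀) ⇒ ln z₀ = (ln z₁ − r·ln z₂)/(1 − r)
ln z₀ = (3.89589 − 0.60550×5.63479) / 0.39450 = 1.2270
z₀ = exp(1.2270) = 3.411 ft

z₀ ≈ 3.41 ft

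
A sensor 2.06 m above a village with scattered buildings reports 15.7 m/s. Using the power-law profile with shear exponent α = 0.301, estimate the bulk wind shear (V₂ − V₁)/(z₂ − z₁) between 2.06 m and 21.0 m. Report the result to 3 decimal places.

0.838 m/s/m

Power law: V₂ = V₁ · (z₂/z₁)^α = 15.7 × (10.1942)^0.301 = 31.5801 m/s
ΔV/Δz = (31.5801 − 15.7)/(21.0 − 2.06) = 15.8801/18.9400 = 0.83844 m/s/m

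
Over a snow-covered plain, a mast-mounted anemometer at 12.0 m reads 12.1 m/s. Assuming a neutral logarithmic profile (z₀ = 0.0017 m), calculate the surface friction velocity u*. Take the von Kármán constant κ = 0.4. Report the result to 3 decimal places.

u* ≈ 0.546 m/s

Log law: V(z) = (u*/κ) · ln(z/z₀) ⇒ u* = κ · V / ln(z/z₀)
u* = 0.4 × 12.1 / ln(12.0/0.0017) = 0.4 × 12.1 / 8.8620
   = 4.8400 / 8.8620 = 0.5462 m/s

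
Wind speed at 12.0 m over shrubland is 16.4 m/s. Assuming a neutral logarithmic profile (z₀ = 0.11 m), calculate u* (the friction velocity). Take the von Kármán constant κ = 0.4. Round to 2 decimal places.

Log law: V(z) = (u*/κ) · ln(z/z₀) ⇒ u* = κ · V / ln(z/z₀)
u* = 0.4 × 16.4 / ln(12.0/0.11) = 0.4 × 16.4 / 4.6922
   = 6.5600 / 4.6922 = 1.3981 m/s

u* ≈ 1.40 m/s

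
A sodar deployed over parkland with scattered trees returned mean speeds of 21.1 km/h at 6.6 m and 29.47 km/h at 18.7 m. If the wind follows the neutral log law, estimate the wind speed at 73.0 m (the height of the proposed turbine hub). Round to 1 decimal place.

Log law: V ∝ ln(z/z₀). From the pair, with r = V₁/V₂ = 0.71598,
ln z₀ = (ln z₁ − r·ln z₂)/(1 − r) = (1.8871 − 0.71598×2.9285)/0.28402 = -0.7383 → z₀ = 0.4779 m
V₃ = V₁ · ln(z₃/z₀)/ln(z₁/z₀) = 21.1 × 5.0288/2.6254 = 40.4157 km/h

40.4 km/h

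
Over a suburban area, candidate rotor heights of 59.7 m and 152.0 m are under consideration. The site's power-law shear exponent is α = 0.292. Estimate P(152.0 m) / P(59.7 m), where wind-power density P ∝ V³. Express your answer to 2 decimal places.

Speed ratio: V_B/V_A = (z_B/z_A)^α = (152.0/59.7)^0.292 = (2.5461)^0.292 = 1.31375
Power-density ratio: P_B/P_A = (V_B/V_A)³ = (1.31375)³ = 2.26747

2.27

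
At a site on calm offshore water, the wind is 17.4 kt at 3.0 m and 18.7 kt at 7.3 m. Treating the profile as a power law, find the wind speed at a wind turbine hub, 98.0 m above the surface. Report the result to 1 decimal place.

23.1 kt

First find α: α = ln(V₂/V₁)/ln(z₂/z₁) = ln(18.7/17.4)/ln(7.3/3.0) = 0.07205/0.88926 = 0.0810
Extrapolate from 7.3 m to 98.0 m: V₃ = 18.7 × (98.0/7.3)^0.0810 = 18.7 × 1.2342 = 23.0797 kt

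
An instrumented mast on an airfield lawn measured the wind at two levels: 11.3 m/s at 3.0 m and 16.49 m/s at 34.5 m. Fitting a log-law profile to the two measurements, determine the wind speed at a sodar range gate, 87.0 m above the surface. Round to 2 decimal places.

Log law: V ∝ ln(z/z₀). From the pair, with r = V₁/V₂ = 0.68526,
ln z₀ = (ln z₁ − r·ln z₂)/(1 − r) = (1.0986 − 0.68526×3.5410)/0.31474 = -4.2190 → z₀ = 0.01471 m
V₃ = V₁ · ln(z₃/z₀)/ln(z₁/z₀) = 11.3 × 8.6849/5.3176 = 18.4555 m/s

18.46 m/s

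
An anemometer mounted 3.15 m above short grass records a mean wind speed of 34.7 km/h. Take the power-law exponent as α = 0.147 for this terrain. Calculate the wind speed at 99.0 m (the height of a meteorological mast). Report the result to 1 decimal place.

Power-law profile: V₂ = V₁ · (z₂/z₁)^α
V₂ = 34.7 × (99.0/3.15)^0.147 = 34.7 × (31.4286)^0.147
    = 34.7 × 1.6600 = 57.6018 km/h

57.6 km/h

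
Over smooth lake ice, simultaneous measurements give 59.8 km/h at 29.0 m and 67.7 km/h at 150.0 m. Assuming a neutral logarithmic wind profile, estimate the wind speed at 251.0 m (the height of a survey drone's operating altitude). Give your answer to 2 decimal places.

70.17 km/h

Log law: V ∝ ln(z/z₀). From the pair, with r = V₁/V₂ = 0.88331,
ln z₀ = (ln z₁ − r·ln z₂)/(1 − r) = (3.3673 − 0.88331×5.0106)/0.11669 = -9.0722 → z₀ = 0.0001148 m
V₃ = V₁ · ln(z₃/z₀)/ln(z₁/z₀) = 59.8 × 14.5976/12.4395 = 70.1749 km/h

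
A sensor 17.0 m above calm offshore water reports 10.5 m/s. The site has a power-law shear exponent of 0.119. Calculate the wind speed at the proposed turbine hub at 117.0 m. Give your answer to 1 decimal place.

13.2 m/s

Power-law profile: V₂ = V₁ · (z₂/z₁)^α
V₂ = 10.5 × (117.0/17.0)^0.119 = 10.5 × (6.8824)^0.119
    = 10.5 × 1.2580 = 13.2093 m/s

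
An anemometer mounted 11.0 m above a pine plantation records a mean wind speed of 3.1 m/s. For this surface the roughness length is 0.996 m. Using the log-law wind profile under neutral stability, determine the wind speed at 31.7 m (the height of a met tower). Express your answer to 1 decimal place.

4.5 m/s

Log law: V(z) ∝ ln(z/z₀), so V₂/V₁ = ln(z₂/z₀) / ln(z₁/z₀).
ln(31.7/0.996) = 3.4603, ln(11.0/0.996) = 2.4019
V₂ = 3.1 × 3.4603/2.4019 = 3.1 × 1.4407 = 4.4660 m/s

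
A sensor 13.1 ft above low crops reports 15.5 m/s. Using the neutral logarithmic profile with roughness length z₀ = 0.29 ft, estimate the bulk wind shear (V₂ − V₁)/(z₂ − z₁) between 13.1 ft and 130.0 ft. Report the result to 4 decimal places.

Log law: V₂ = V₁ · ln(z₂/z₀)/ln(z₁/z₀) = 15.5 × 6.1054/3.8105 = 24.8351 m/s
ΔV/Δz = (24.8351 − 15.5)/(130.0 − 13.1) = 9.3351/116.9000 = 0.07986 m/s/ft

0.0799 m/s/ft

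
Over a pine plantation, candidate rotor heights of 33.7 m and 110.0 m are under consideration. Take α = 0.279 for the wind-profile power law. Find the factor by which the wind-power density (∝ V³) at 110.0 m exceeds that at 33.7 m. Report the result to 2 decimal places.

Speed ratio: V_B/V_A = (z_B/z_A)^α = (110.0/33.7)^0.279 = (3.2641)^0.279 = 1.39104
Power-density ratio: P_B/P_A = (V_B/V_A)³ = (1.39104)³ = 2.69166

2.69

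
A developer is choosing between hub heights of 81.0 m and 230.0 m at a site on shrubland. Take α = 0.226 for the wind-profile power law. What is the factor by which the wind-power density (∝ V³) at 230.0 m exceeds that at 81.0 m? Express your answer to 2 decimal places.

Speed ratio: V_B/V_A = (z_B/z_A)^α = (230.0/81.0)^0.226 = (2.8395)^0.226 = 1.26600
Power-density ratio: P_B/P_A = (V_B/V_A)³ = (1.26600)³ = 2.02908

2.03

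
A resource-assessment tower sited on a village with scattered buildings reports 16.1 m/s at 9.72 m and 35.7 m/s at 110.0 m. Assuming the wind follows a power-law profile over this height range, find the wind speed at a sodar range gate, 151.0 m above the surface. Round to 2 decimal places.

39.61 m/s

First find α: α = ln(V₂/V₁)/ln(z₂/z₁) = ln(35.7/16.1)/ln(110.0/9.72) = 0.79633/2.42629 = 0.3282
Extrapolate from 110.0 m to 151.0 m: V₃ = 35.7 × (151.0/110.0)^0.3282 = 35.7 × 1.1096 = 39.6118 m/s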